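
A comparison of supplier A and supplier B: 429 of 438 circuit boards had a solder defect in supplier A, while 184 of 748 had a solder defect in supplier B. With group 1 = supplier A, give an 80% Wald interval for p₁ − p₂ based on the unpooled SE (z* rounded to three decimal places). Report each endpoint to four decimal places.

(0.7115, 0.7554)

p̂₁ = 0.97945, p̂₂ = 0.24599, so the observed difference is 0.73346.
Unpooled SE = √(p̂₁(1−p̂₁)/n₁ + p̂₂(1−p̂₂)/n₂) = √(0.000045949 + 0.000247966) = 0.017144.
For 80% confidence, z* = 1.282. Margin = 1.282·0.017144 = 0.02198.
CI: 0.73346 ± 0.02198 = (0.7115, 0.7554).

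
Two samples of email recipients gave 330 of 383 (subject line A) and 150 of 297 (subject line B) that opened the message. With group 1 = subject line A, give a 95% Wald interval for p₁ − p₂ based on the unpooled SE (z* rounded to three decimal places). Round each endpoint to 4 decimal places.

(0.2900, 0.4231)

p̂₁ = 330/383 = 0.86162, p̂₂ = 150/297 = 0.50505; p̂₁ − p̂₂ = 0.35657.
SE = √(0.000311310 + 0.000841665) = √0.001152975 = 0.033955.
For 95% confidence, z* = 1.960. Margin = 1.960·0.033955 = 0.06655.
CI: 0.35657 ± 0.06655 = (0.2900, 0.4231).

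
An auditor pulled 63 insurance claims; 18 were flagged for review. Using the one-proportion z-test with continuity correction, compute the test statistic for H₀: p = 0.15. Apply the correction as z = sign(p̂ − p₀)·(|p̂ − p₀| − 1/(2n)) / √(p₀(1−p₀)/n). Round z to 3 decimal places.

Sample proportion p̂ = 18/63 = 0.28571. p̂ − p₀ = 0.135714.
1/(2n) = 0.007937.
Corrected numerator: |0.135714| − 0.007937 = 0.127777.
Null standard error: √(0.15·0.85/63) = √0.002023810 = 0.044987.
z = (+)0.127777/0.044987 = 2.840.

z = 2.840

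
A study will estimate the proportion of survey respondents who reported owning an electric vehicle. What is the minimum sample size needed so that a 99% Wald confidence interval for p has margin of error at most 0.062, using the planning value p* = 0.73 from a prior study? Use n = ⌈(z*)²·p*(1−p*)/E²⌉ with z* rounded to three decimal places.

The 99% critical value is z* = 2.576.
p*(1−p*) = 0.73·0.27 = 0.1971.
Required n before rounding: 6.635776 × 0.1971 / 0.062² = 340.248.
⌈340.248⌉ = 341.

n = 341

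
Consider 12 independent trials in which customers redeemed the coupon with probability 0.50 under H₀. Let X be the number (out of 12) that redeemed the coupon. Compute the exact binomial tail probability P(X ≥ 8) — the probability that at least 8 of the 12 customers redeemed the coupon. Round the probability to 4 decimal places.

X ~ Binomial(n=12, p=0.50).
P(X ≥ 8) = Σ_{j=8}^{12} C(12,j)·0.50^j·0.50^{12−j}.
= 0.120850 + 0.053711 + 0.016113 + 0.002930 + 0.000244 = 0.1938.

P = 0.1938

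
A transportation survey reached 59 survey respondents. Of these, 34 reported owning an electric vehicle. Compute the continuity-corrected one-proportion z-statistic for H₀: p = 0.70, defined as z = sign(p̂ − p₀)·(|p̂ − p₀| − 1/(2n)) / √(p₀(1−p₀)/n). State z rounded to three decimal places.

z = -1.932

Sample proportion p̂ = 34/59 = 0.57627. p̂ − p₀ = -0.123729.
1/(2n) = 0.008475.
Corrected numerator: |-0.123729| − 0.008475 = 0.115254.
Under H₀, SE = √(p₀(1−p₀)/n) = √(0.70·0.30/59) = √0.003559322 = 0.059660.
z = (−)0.115254/0.059660 = -1.932.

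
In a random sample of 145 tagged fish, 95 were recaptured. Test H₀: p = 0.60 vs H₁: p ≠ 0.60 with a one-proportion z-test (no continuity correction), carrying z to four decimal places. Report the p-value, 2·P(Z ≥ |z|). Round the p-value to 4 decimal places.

p-value = 0.1751

The sample proportion is 95/145 = 0.65517.
SE₀ = √(0.60·0.40/145) = 0.040684.
Test statistic (full precision, shown to 4 dp): z = (95/145 − 0.60)/SE₀ ≈ 1.3561.
From the standard normal, 2·P(Z ≥ |z|) = 0.1751.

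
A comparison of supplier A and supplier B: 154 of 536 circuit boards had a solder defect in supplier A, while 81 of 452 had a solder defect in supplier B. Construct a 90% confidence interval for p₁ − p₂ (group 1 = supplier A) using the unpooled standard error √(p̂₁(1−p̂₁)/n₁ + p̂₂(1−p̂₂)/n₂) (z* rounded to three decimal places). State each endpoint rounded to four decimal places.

(0.0644, 0.1519)

p̂₁ = 154/536 = 0.28731, p̂₂ = 81/452 = 0.17920; p̂₁ − p̂₂ = 0.10811.
SE = √(0.000382023 + 0.000325420) = √0.000707443 = 0.026598.
The 90% critical value is z* = 1.645. Margin = 1.645·0.026598 = 0.04375.
So the interval runs from 0.0644 to 0.1519.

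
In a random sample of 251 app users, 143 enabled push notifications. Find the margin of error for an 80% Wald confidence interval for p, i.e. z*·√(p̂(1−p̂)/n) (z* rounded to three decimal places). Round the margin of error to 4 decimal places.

With x = 143 successes in n = 251, p̂ = 0.56972.
SE = √(p̂(1−p̂)/n) = √(0.245139/251) = 0.031251.
z* = 1.282 at the 80% level.
So ME = 0.0401.

ME = 0.0401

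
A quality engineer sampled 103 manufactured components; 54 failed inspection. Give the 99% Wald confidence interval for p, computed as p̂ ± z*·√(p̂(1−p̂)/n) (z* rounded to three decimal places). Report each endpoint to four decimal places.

(0.3975, 0.6510)

The sample proportion is 54/103 = 0.52427.
SE(p̂) = √(0.52427·0.47573/103) = 0.049208.
z* = 2.576 at the 99% level.
Margin of error: 2.576 × 0.049208 = 0.12676.
So the interval runs from 0.3975 to 0.6510.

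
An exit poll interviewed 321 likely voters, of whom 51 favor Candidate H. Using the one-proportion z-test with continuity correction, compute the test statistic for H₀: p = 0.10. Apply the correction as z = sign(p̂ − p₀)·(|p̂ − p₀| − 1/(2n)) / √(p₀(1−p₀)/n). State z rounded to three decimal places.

The sample proportion is 51/321 = 0.15888. p̂ − p₀ = 0.058879.
Continuity correction 1/(2n) = 1/642 = 0.001558.
Corrected numerator: |0.058879| − 0.001558 = 0.057321.
Under H₀, SE = √(p₀(1−p₀)/n) = √(0.10·0.90/321) = √0.000280374 = 0.016744.
z = +0.057321/0.016744 = 3.423.

z = 3.423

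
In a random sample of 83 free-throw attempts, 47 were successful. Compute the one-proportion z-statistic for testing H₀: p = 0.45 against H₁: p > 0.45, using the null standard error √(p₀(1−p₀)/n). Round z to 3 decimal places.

z = 2.129

The sample proportion is 47/83 = 0.56627.
SE₀ = √(0.45·0.55/83) = 0.054607.
Test statistic: z = 0.11627/0.054607 = 2.129.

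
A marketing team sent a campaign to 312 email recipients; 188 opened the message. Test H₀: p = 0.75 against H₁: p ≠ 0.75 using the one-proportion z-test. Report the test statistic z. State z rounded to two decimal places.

z = -6.01

With x = 188 successes in n = 312, p̂ = 0.60256.
SE₀ = √(0.75·0.25/312) = 0.024515.
z = (0.60256 − 0.75)/0.024515 = -0.14744/0.024515 = -6.01.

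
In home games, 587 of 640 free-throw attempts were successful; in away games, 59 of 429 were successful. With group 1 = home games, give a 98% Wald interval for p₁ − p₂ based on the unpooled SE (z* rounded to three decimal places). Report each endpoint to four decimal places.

(0.7334, 0.8259)

p̂₁ = 587/640 = 0.91719, p̂₂ = 59/429 = 0.13753; p̂₁ − p̂₂ = 0.77966.
SE = √(0.000118679 + 0.000276492) = √0.000395171 = 0.019879.
For 98% confidence, z* = 2.326. Margin of error = 0.04624.
So the interval runs from 0.7334 to 0.8259.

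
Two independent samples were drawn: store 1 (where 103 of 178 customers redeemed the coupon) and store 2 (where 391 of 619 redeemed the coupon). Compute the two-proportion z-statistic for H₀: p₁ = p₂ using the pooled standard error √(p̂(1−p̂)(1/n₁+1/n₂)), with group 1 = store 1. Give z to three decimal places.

z = -1.284

Sample proportions: p̂₁ = 103/178 = 0.57865 and p̂₂ = 391/619 = 0.63166.
Pooled p̂ = (103+391)/(178+619) = 494/797 = 0.61982.
Pooled SE = √[0.2356421·0.00723349] ≈ 0.041286.
z = (p̂₁ − p̂₂)/SE = (0.57865 − 0.63166)/0.041286 = -0.05301/0.041286 = -1.284.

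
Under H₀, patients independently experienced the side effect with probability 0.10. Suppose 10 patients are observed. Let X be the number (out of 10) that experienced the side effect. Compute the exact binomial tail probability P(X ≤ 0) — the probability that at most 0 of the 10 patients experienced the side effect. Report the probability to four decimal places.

X is binomial with n = 10 and p = 0.10.
P(X ≤ 0) = C(10,0)·0.10^0·0.90^10.
= 0.348678 = 0.3487.

P = 0.3487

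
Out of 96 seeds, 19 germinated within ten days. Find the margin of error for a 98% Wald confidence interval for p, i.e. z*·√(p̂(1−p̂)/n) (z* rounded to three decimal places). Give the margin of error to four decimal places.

Sample proportion p̂ = 19/96 = 0.19792.
SE = √(p̂(1−p̂)/n) = √(0.158746/96) = 0.040664.
z* = 2.326 at the 98% level.
ME = 2.326·0.040664 = 0.0946.

ME = 0.0946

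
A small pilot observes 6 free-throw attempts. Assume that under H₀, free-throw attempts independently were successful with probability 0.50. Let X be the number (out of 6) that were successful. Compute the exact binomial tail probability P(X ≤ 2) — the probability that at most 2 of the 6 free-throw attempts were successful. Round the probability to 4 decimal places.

P = 0.3438

X ~ Binomial(n=6, p=0.50).
P(X ≤ 2) = C(6,0)·0.50^0·0.50^6 + C(6,1)·0.50^1·0.50^5 + C(6,2)·0.50^2·0.50^4.
= 0.015625 + 0.093750 + 0.234375 = 0.3438.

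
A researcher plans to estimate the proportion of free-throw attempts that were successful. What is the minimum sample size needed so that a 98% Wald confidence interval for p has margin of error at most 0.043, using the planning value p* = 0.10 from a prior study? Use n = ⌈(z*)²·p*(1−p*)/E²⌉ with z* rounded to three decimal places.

z* = 2.326 at the 98% level.
p*(1−p*) = 0.0900.
(z*)²·p*(1−p*)/E² = 5.410276·0.0900/0.001849 = 263.345.
Rounding up, n = 264.

n = 264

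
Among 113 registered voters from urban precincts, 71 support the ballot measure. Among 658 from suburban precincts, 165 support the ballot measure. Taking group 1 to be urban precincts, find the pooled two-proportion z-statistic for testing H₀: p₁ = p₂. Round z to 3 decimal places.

p̂₁ = 71/113 = 0.62832, p̂₂ = 165/658 = 0.25076.
Pooling: p̂ = 236/771 = 0.30610.
Pooled SE = √[0.2124012·0.01036931] ≈ 0.046930.
z = (p̂₁ − p̂₂)/SE = (0.62832 − 0.25076)/0.046930 = 0.37756/0.046930 = 8.045.

z = 8.045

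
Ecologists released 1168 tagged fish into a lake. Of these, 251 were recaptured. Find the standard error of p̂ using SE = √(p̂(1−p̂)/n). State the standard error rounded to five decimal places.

Sample proportion p̂ = 251/1168 = 0.21490.
p̂(1−p̂) = 0.168718.
SE = √(0.168718/1168) = 0.01202.

SE = 0.01202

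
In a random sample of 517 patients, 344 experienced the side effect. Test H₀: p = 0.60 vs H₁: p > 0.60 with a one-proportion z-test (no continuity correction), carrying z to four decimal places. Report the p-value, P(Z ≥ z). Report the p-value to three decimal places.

p-value = 0.001

Sample proportion p̂ = 344/517 = 0.66538.
Under H₀, SE = √(p₀(1−p₀)/n) = √(0.60·0.40/517) = √0.000464217 = 0.021546.
z = (p̂ − p₀)/SE = (344/517 − 0.60)/0.021546 ≈ 3.0344.
From the standard normal, P(Z ≥ z) = 0.001.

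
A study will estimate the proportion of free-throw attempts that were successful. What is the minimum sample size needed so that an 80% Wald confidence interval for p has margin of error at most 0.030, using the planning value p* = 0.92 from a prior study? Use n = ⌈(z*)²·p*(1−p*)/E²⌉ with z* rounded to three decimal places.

z* = 1.282 at the 80% level.
p*(1−p*) = 0.92·0.08 = 0.0736.
Required n before rounding: 1.643524 × 0.0736 / 0.030² = 134.404.
⌈134.404⌉ = 135.

n = 135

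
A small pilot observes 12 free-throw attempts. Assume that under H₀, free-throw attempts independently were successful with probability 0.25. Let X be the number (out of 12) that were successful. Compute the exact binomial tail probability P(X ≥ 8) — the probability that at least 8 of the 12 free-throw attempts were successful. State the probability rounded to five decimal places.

X is binomial with n = 12 and p = 0.25.
P(X ≥ 8) = Σ_{j=8}^{12} C(12,j)·0.25^j·0.75^{12−j}.
= 0.002390 + 0.000354 + 0.000035 + 0.000002 + 0.000000 = 0.00278.

P = 0.00278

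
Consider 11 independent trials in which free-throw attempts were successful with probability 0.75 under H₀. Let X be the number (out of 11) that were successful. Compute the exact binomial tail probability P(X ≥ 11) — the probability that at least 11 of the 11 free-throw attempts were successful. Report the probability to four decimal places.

P = 0.0422

X is binomial with n = 11 and p = 0.75.
P(X ≥ 11) = C(11,11)·0.75^11·0.25^0.
= 0.042235 = 0.0422.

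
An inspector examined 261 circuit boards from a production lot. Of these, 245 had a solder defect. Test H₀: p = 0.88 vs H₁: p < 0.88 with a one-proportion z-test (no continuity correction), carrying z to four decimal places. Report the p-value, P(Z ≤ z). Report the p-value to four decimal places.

p-value = 0.9982

Sample proportion p̂ = 245/261 = 0.93870.
Null standard error: √(0.88·0.12/261) = √0.000404598 = 0.020115.
Test statistic (full precision, shown to 4 dp): z = (245/261 − 0.88)/SE₀ ≈ 2.9181.
p-value = P(Z ≤ z) with z = 2.9181 → 0.9982.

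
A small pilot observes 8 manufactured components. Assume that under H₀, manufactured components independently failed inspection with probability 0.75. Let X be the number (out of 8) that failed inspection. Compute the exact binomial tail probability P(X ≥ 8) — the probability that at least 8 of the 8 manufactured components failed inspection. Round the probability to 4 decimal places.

P = 0.1001

X ~ Binomial(n=8, p=0.75).
P(X ≥ 8) = C(8,8)·0.75^8·0.25^0.
= 0.100113 = 0.1001.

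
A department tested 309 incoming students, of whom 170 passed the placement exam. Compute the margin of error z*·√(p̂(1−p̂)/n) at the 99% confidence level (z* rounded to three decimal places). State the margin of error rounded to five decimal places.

ME = 0.07290

Sample proportion p̂ = 170/309 = 0.55016.
SE = √(p̂(1−p̂)/n) = √(0.247484/309) = 0.028301.
The 99% critical value is z* = 2.576.
ME = 2.576·0.028301 = 0.07290.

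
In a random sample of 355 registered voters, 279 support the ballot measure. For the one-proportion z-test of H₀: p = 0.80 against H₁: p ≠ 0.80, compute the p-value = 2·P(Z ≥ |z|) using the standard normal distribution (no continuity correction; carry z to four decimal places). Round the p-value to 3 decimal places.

p̂ = 279/355 = 0.78592.
Null standard error: √(0.80·0.20/355) = √0.000450704 = 0.021230.
z = (p̂ − p₀)/SE = (279/355 − 0.80)/0.021230 ≈ -0.6634.
From the standard normal, 2·P(Z ≥ |z|) = 0.507.

p-value = 0.507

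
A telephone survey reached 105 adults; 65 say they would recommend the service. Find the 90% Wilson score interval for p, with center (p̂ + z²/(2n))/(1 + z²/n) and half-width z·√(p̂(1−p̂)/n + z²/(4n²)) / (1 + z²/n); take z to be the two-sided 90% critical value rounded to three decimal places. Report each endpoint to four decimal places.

(0.5390, 0.6931)

p̂ = 65/105 = 0.61905; z = 1.645, so z² = 2.706025.
1 + z²/n = 1.025772.
Center = (0.61905 + 0.012886)/1.025772 = 0.61606.
Radicand: p̂(1−p̂)/n + z²/(4n²) = 0.002245978 + 0.000061361 = 0.002307339.
Half-width = z·√(radicand)/denom = 1.645·0.048035/1.025772 = 0.07703.
CI: 0.61606 ± 0.07703 = (0.5390, 0.6931).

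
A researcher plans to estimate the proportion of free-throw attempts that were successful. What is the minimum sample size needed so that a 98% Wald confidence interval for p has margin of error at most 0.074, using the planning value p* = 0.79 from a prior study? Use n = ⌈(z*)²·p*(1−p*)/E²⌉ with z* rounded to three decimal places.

n = 164

For 98% confidence, z* = 2.326.
p*(1−p*) = 0.1659.
(z*)²·p*(1−p*)/E² = 5.410276·0.1659/0.005476 = 163.909.
Rounding up, n = 164.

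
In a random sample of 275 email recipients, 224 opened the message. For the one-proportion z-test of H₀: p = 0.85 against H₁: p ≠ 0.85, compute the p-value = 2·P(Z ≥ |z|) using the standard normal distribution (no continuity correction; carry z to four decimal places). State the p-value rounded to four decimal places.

p̂ = 224/275 = 0.81455.
Null standard error: √(0.85·0.15/275) = √0.000463636 = 0.021532.
Test statistic (full precision, shown to 4 dp): z = (224/275 − 0.85)/SE₀ ≈ -1.6466.
From the standard normal, 2·P(Z ≥ |z|) = 0.0996.

p-value = 0.0996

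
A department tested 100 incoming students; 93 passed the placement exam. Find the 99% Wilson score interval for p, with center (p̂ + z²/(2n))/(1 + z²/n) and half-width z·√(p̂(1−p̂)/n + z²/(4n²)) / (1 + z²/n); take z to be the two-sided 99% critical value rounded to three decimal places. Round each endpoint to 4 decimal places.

p̂ = 93/100 = 0.93000; z = 2.576, so z² = 6.635776.
1 + z²/n = 1.066358.
Center = (0.93000 + 0.033179)/1.066358 = 0.90324.
Radicand: p̂(1−p̂)/n + z²/(4n²) = 0.000651000 + 0.000165894 = 0.000816894.
Half-width = 2.576·√0.000816894/1.066358 = 0.06904.
Interval: 0.90324 ± 0.06904 → (0.8342, 0.9723).

(0.8342, 0.9723)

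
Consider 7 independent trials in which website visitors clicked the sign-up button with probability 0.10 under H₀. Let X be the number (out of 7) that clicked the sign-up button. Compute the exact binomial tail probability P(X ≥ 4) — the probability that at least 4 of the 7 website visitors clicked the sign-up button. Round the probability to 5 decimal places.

X ~ Binomial(n=7, p=0.10).
P(X ≥ 4) = C(7,4)·0.10^4·0.90^3 + C(7,5)·0.10^5·0.90^2 + C(7,6)·0.10^6·0.90^1 + C(7,7)·0.10^7·0.90^0.
= 0.002552 + 0.000170 + 0.000006 + 0.000000 = 0.00273.

P = 0.00273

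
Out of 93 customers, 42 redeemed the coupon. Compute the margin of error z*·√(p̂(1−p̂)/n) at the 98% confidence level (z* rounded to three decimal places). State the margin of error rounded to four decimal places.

Sample proportion p̂ = 42/93 = 0.45161.
SE(p̂) = √(0.45161·0.54839/93) = 0.051604.
The 98% critical value is z* = 2.326.
Margin of error = z*·SE = 2.326 × 0.051604 = 0.1200.

ME = 0.1200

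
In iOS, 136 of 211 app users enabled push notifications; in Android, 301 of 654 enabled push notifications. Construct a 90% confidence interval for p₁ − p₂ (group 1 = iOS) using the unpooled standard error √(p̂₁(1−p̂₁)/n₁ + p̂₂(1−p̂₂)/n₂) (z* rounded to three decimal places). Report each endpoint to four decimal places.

(0.1213, 0.2473)

p̂₁ = 0.64455, p̂₂ = 0.46024, so the observed difference is 0.18431.
Unpooled SE = √(p̂₁(1−p̂₁)/n₁ + p̂₂(1−p̂₂)/n₂) = √(0.001085807 + 0.000379846) = 0.038284.
z* = 1.645 at the 90% level. Margin = 1.645·0.038284 = 0.06298.
CI: 0.18431 ± 0.06298 = (0.1213, 0.2473).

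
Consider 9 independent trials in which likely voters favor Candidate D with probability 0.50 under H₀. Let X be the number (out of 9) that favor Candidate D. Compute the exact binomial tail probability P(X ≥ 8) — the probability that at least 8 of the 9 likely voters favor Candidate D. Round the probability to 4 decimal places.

X is binomial with n = 9 and p = 0.50.
P(X ≥ 8) = C(9,8)·0.50^8·0.50^1 + C(9,9)·0.50^9·0.50^0.
= 0.017578 + 0.001953 = 0.0195.

P = 0.0195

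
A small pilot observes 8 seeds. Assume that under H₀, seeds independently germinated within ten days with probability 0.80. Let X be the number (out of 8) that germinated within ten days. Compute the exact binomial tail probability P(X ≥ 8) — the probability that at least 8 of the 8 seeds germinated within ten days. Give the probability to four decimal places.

P = 0.1678

X ~ Binomial(n=8, p=0.80).
P(X ≥ 8) = C(8,8)·0.80^8·0.20^0.
= 0.167772 = 0.1678.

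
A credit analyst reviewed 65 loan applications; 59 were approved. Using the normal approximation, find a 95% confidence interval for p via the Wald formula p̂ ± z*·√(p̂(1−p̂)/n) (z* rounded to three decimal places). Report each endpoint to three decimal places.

(0.837, 0.978)

Sample proportion p̂ = 59/65 = 0.90769.
SE(p̂) = √(0.90769·0.09231/65) = 0.035903.
For 95% confidence, z* = 1.960.
Margin = 1.960·0.035903 = 0.07037.
CI: 0.90769 ± 0.07037 = (0.837, 0.978).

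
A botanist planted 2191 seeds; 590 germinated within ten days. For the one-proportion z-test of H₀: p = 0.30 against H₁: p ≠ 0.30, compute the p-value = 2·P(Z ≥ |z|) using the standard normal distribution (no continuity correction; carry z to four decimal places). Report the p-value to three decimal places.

With x = 590 successes in n = 2191, p̂ = 0.26928.
SE₀ = √(0.30·0.70/2191) = 0.009790.
Test statistic (full precision, shown to 4 dp): z = (590/2191 − 0.30)/SE₀ ≈ -3.1375.
From the standard normal, 2·P(Z ≥ |z|) = 0.002.

p-value = 0.002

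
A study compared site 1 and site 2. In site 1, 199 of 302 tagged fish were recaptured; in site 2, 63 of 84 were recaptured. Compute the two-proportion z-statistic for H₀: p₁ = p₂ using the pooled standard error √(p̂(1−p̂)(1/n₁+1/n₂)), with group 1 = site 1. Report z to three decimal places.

z = -1.581

Sample proportions: p̂₁ = 199/302 = 0.65894 and p̂₂ = 63/84 = 0.75000.
Pooled p̂ = (199+63)/(302+84) = 262/386 = 0.67876.
SE = √[p̂(1−p̂)(1/n₁+1/n₂)] = √[0.67876·0.32124·(1/302+1/84)] ≈ 0.057600.
z = -0.09106/0.057600 = -1.581.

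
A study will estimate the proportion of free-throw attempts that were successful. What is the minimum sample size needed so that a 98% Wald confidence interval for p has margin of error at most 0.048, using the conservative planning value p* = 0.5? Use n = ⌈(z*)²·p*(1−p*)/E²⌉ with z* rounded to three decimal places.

The 98% critical value is z* = 2.326.
p*(1−p*) = 0.2500.
(z*)²·p*(1−p*)/E² = 5.410276·0.2500/0.002304 = 587.053.
⌈587.053⌉ = 588.

n = 588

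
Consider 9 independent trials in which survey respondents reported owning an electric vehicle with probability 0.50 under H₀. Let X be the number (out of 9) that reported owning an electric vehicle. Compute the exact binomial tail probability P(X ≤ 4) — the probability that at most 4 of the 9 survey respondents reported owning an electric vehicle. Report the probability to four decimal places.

P = 0.5000

X is binomial with n = 9 and p = 0.50.
P(X ≤ 4) = Σ_{j=0}^{4} C(9,j)·0.50^j·0.50^{9−j}.
= 0.001953 + 0.017578 + 0.070312 + 0.164062 + 0.246094 = 0.5000.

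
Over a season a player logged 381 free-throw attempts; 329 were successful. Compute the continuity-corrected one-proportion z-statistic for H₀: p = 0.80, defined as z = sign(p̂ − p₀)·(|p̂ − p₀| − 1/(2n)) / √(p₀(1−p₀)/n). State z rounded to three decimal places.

z = 3.035

Sample proportion p̂ = 329/381 = 0.86352. p̂ − p₀ = 0.063517.
1/(2n) = 0.001312.
Corrected numerator: |0.063517| − 0.001312 = 0.062205.
Null standard error: √(0.80·0.20/381) = √0.000419948 = 0.020493.
z = (+)0.062205/0.020493 = 3.035.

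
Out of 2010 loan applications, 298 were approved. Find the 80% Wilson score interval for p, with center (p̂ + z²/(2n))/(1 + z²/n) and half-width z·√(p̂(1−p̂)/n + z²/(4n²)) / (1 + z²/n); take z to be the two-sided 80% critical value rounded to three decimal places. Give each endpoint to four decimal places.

(0.1384, 0.1587)

p̂ = 298/2010 = 0.14826; z = 1.282, so z² = 1.643524.
Denominator 1 + z²/n = 1 + 1.643524/2010 = 1.000818.
Adjusted center: (0.14826 + z²/(2n))/1.000818 = 0.14855.
Radicand: p̂(1−p̂)/n + z²/(4n²) = 0.000062825 + 0.000000102 = 0.000062927.
Half-width = z·√(radicand)/denom = 1.282·0.007933/1.000818 = 0.01016.
Interval: 0.14855 ± 0.01016 → (0.1384, 0.1587).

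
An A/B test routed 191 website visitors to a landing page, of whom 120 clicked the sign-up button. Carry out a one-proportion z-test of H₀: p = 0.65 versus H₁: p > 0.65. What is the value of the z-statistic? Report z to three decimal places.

p̂ = 120/191 = 0.62827.
Null standard error: √(0.65·0.35/191) = √0.001191099 = 0.034512.
z = (0.62827 − 0.65)/0.034512 = -0.02173/0.034512 = -0.630.

z = -0.630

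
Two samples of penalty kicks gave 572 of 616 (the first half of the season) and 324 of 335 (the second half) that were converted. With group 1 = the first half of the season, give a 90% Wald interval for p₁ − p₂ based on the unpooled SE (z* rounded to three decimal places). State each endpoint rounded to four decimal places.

p̂₁ = 572/616 = 0.92857, p̂₂ = 324/335 = 0.96716; p̂₁ − p̂₂ = -0.03859.
SE = √(0.000107673 + 0.000094799) = √0.000202472 = 0.014229.
z* = 1.645 at the 90% level. Margin of error = 0.02341.
So the interval runs from -0.0620 to -0.0152.

(-0.0620, -0.0152)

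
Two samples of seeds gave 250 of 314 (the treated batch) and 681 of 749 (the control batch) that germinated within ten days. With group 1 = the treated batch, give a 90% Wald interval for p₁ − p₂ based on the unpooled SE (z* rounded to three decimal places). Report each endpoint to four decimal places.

p̂₁ = 0.79618, p̂₂ = 0.90921, so the observed difference is -0.11303.
Unpooled SE = √(p̂₁(1−p̂₁)/n₁ + p̂₂(1−p̂₂)/n₂) = √(0.000516810 + 0.000110207) = 0.025040.
z* = 1.645 at the 90% level. Margin of error = 0.04119.
So the interval runs from -0.1542 to -0.0718.

(-0.1542, -0.0718)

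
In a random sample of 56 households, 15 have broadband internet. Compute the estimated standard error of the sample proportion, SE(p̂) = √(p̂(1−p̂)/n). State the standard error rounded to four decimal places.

Sample proportion p̂ = 15/56 = 0.26786.
p̂(1−p̂) = 0.26786·0.73214 = 0.196111.
SE = √(0.196111/56) = 0.0592.

SE = 0.0592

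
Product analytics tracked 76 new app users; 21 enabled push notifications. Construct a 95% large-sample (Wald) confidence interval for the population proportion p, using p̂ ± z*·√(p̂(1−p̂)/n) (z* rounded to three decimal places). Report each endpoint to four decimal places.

The sample proportion is 21/76 = 0.27632.
SE = √(p̂(1−p̂)/n) = √(0.199965/76) = 0.051294.
For 95% confidence, z* = 1.960.
Margin = 1.960·0.051294 = 0.10054.
CI: 0.27632 ± 0.10054 = (0.1758, 0.3769).

(0.1758, 0.3769)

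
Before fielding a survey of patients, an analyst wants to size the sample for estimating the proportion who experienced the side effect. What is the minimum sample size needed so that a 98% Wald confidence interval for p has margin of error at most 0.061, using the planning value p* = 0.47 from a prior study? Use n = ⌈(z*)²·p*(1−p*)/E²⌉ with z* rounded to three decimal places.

z* = 2.326 at the 98% level.
p*(1−p*) = 0.47·0.53 = 0.2491.
(z*)²·p*(1−p*)/E² = 5.410276·0.2491/0.003721 = 362.188.
Rounding up, n = 363.

n = 363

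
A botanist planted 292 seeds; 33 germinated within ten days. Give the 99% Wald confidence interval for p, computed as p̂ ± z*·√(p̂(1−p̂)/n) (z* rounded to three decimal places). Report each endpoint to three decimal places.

(0.065, 0.161)

With x = 33 successes in n = 292, p̂ = 0.11301.
Standard error of p̂: √(0.100242/292) = √0.000343293 = 0.018528.
The 99% critical value is z* = 2.576.
Margin = 2.576·0.018528 = 0.04773.
Interval: 0.11301 ± 0.04773 → (0.065, 0.161).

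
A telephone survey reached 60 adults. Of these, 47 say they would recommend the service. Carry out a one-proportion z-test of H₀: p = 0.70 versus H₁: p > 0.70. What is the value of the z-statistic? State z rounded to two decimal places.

The sample proportion is 47/60 = 0.78333.
Under H₀, SE = √(p₀(1−p₀)/n) = √(0.70·0.30/60) = √0.003500000 = 0.059161.
z = (0.78333 − 0.70)/0.059161 = 0.08333/0.059161 = 1.41.

z = 1.41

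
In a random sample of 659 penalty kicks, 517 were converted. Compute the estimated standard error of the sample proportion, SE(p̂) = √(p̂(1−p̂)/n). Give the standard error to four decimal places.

The sample proportion is 517/659 = 0.78452.
p̂(1−p̂) = 0.78452·0.21548 = 0.169048.
Dividing by n and taking the root: √0.000256522 = 0.0160.

SE = 0.0160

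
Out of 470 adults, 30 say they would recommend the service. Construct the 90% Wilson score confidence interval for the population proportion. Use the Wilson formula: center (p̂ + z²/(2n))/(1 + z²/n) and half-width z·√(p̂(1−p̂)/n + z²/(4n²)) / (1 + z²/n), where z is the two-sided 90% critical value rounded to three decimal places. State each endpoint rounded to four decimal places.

Here p̂ = 30/470 = 0.06383 and z = 1.645 (z² = 2.706025).
1 + z²/n = 1.005758.
Center = (0.06383 + 0.002879)/1.005758 = 0.06633.
Radicand: p̂(1−p̂)/n + z²/(4n²) = 0.000127139 + 0.000003062 = 0.000130201.
Half-width = z·√(radicand)/denom = 1.645·0.011411/1.005758 = 0.01866.
Interval: 0.06633 ± 0.01866 → (0.0477, 0.0850).

(0.0477, 0.0850)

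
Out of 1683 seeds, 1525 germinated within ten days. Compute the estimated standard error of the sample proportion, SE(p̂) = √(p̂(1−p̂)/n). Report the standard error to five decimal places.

With x = 1525 successes in n = 1683, p̂ = 0.90612.
p̂(1−p̂) = 0.085067.
SE = √(0.085067/1683) = √0.000050545 = 0.00711.

SE = 0.00711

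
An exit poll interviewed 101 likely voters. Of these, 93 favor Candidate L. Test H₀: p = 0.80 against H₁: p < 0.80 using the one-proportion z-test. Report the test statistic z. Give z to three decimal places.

With x = 93 successes in n = 101, p̂ = 0.92079.
Under H₀, SE = √(p₀(1−p₀)/n) = √(0.80·0.20/101) = √0.001584158 = 0.039801.
z = (0.92079 − 0.80)/0.039801 = 0.12079/0.039801 = 3.035.

z = 3.035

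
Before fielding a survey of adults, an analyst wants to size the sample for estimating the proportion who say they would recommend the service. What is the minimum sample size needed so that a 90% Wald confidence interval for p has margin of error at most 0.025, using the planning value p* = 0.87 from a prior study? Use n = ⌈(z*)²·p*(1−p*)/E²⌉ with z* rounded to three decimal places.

For 90% confidence, z* = 1.645.
p*(1−p*) = 0.1131.
(z*)²·p*(1−p*)/E² = 2.706025·0.1131/0.000625 = 489.682.
Rounding up, n = 490.

n = 490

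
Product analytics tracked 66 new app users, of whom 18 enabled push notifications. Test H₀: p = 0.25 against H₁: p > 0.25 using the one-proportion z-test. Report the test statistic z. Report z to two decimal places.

z = 0.43

p̂ = 18/66 = 0.27273.
Under H₀, SE = √(p₀(1−p₀)/n) = √(0.25·0.75/66) = √0.002840909 = 0.053300.
Test statistic: z = 0.02273/0.053300 = 0.43.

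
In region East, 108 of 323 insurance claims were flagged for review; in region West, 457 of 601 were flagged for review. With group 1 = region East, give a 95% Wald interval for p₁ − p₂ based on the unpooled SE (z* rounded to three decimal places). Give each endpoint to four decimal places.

p̂₁ = 0.33437, p̂₂ = 0.76040, so the observed difference is -0.42603.
Unpooled SE = √(p̂₁(1−p̂₁)/n₁ + p̂₂(1−p̂₂)/n₂) = √(0.000689056 + 0.000303148) = 0.031499.
For 95% confidence, z* = 1.960. Margin of error = 0.06174.
CI: -0.42603 ± 0.06174 = (-0.4878, -0.3643).

(-0.4878, -0.3643)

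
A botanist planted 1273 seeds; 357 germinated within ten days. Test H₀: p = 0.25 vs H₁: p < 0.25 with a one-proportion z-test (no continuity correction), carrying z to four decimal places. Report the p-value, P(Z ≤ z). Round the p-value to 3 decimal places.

p-value = 0.994

With x = 357 successes in n = 1273, p̂ = 0.28044.
Null standard error: √(0.25·0.75/1273) = √0.000147290 = 0.012136.
z = (p̂ − p₀)/SE = (357/1273 − 0.25)/0.012136 ≈ 2.5082.
From the standard normal, P(Z ≤ z) = 0.994.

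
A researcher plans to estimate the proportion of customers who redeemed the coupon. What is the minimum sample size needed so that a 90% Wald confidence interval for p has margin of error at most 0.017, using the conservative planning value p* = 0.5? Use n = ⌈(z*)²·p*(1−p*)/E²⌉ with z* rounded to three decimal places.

n = 2341

The 90% critical value is z* = 1.645.
p*(1−p*) = 0.2500.
Required n before rounding: 2.706025 × 0.2500 / 0.017² = 2340.852.
Rounding up, n = 2341.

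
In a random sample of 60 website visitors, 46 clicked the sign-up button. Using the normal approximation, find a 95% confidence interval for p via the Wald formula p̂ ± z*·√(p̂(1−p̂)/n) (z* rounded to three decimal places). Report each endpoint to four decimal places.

With x = 46 successes in n = 60, p̂ = 0.76667.
SE(p̂) = √(0.76667·0.23333/60) = 0.054603.
z* = 1.960 at the 95% level.
Margin of error: 1.960 × 0.054603 = 0.10702.
CI: 0.76667 ± 0.10702 = (0.6596, 0.8737).

(0.6596, 0.8737)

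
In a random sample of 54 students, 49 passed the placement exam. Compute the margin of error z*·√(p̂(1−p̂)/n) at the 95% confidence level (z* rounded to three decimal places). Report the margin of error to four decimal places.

p̂ = 49/54 = 0.90741.
Standard error of p̂: √(0.084019/54) = √0.001555911 = 0.039445.
For 95% confidence, z* = 1.960.
So ME = 0.0773.

ME = 0.0773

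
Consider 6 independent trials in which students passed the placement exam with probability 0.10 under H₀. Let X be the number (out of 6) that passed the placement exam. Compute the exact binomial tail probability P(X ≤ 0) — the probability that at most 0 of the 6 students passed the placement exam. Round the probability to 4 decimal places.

X ~ Binomial(n=6, p=0.10).
P(X ≤ 0) = C(6,0)·0.10^0·0.90^6.
= 0.531441 = 0.5314.

P = 0.5314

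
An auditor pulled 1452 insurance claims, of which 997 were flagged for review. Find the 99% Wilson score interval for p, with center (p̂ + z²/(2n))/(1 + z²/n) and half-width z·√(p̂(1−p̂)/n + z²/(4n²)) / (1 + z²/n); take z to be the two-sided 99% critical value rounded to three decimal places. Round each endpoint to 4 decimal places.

Here p̂ = 997/1452 = 0.68664 and z = 2.576 (z² = 6.635776).
1 + z²/n = 1.004570.
Adjusted center: (0.68664 + z²/(2n))/1.004570 = 0.68579.
Radicand: p̂(1−p̂)/n + z²/(4n²) = 0.000148186 + 0.000000787 = 0.000148973.
Half-width = z·√(radicand)/denom = 2.576·0.012205/1.004570 = 0.03130.
So the interval runs from 0.6545 to 0.7171.

(0.6545, 0.7171)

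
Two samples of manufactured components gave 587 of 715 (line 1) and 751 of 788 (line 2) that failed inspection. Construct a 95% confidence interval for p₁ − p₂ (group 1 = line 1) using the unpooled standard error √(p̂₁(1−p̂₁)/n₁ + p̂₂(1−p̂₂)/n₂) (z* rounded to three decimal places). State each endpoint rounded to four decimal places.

(-0.1638, -0.1003)

p̂₁ = 0.82098, p̂₂ = 0.95305, so the observed difference is -0.13207.
Unpooled SE = √(p̂₁(1−p̂₁)/n₁ + p̂₂(1−p̂₂)/n₂) = √(0.000205556 + 0.000056789) = 0.016197.
The 95% critical value is z* = 1.960. Margin = 1.960·0.016197 = 0.03175.
So the interval runs from -0.1638 to -0.1003.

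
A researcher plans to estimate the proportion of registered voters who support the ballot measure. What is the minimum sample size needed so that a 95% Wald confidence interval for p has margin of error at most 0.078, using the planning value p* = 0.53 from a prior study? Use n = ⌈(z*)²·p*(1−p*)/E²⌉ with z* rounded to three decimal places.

n = 158

For 95% confidence, z* = 1.960.
p*(1−p*) = 0.53·0.47 = 0.2491.
Required n before rounding: 3.841600 × 0.2491 / 0.078² = 157.288.
Rounding up, n = 158.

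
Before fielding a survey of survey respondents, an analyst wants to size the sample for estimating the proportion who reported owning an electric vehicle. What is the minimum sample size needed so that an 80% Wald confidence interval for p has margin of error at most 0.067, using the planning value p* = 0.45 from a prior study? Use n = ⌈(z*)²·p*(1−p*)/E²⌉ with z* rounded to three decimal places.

n = 91

The 80% critical value is z* = 1.282.
p*(1−p*) = 0.2475.
(z*)²·p*(1−p*)/E² = 1.643524·0.2475/0.004489 = 90.615.
Rounding up, n = 91.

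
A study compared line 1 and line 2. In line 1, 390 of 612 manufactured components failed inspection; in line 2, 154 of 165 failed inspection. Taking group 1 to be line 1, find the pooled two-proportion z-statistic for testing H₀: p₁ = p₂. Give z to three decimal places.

Sample proportions: p̂₁ = 390/612 = 0.63725 and p̂₂ = 154/165 = 0.93333.
Pooled p̂ = (390+154)/(612+165) = 544/777 = 0.70013.
SE = √[p̂(1−p̂)(1/n₁+1/n₂)] = √[0.70013·0.29987·(1/612+1/165)] ≈ 0.040193.
z = -0.29608/0.040193 = -7.366.

z = -7.366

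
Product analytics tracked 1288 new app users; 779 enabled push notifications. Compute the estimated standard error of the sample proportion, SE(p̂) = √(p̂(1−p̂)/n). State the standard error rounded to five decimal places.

The sample proportion is 779/1288 = 0.60481.
p̂(1−p̂) = 0.60481·0.39519 = 0.239015.
SE = √(0.239015/1288) = 0.01362.

SE = 0.01362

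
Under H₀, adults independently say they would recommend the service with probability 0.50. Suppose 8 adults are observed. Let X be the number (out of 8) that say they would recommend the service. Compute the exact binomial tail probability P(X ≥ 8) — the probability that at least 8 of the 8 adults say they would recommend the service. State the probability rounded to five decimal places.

P = 0.00391

X ~ Binomial(n=8, p=0.50).
P(X ≥ 8) = C(8,8)·0.50^8·0.50^0.
= 0.003906 = 0.00391.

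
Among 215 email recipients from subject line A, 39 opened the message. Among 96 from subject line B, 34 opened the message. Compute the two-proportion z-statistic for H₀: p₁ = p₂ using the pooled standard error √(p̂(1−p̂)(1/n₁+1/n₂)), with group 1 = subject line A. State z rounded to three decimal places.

p̂₁ = 39/215 = 0.18140, p̂₂ = 34/96 = 0.35417.
Pooling: p̂ = 73/311 = 0.23473.
SE = √[p̂(1−p̂)(1/n₁+1/n₂)] = √[0.23473·0.76527·(1/215+1/96)] ≈ 0.052025.
z = -0.17277/0.052025 = -3.321.

z = -3.321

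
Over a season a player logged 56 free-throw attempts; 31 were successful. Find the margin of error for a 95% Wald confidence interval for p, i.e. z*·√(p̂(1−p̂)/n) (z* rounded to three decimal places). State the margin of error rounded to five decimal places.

The sample proportion is 31/56 = 0.55357.
SE(p̂) = √(0.55357·0.44643/56) = 0.066431.
The 95% critical value is z* = 1.960.
So ME = 0.13020.

ME = 0.13020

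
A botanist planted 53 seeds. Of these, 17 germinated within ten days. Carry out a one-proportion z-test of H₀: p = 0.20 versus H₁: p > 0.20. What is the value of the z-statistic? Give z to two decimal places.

The sample proportion is 17/53 = 0.32075.
Under H₀, SE = √(p₀(1−p₀)/n) = √(0.20·0.80/53) = √0.003018868 = 0.054944.
z = (0.32075 − 0.20)/0.054944 = 0.12075/0.054944 = 2.20.

z = 2.20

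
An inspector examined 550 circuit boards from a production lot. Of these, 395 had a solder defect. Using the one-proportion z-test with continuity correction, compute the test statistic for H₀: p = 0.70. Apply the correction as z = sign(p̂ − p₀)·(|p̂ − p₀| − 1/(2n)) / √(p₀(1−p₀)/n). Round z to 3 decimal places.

z = 0.884

p̂ = 395/550 = 0.71818. p̂ − p₀ = 0.018182.
Continuity correction 1/(2n) = 1/1100 = 0.000909.
Corrected numerator: |0.018182| − 0.000909 = 0.017273.
SE₀ = √(0.70·0.30/550) = 0.019540.
z = (+)0.017273/0.019540 = 0.884.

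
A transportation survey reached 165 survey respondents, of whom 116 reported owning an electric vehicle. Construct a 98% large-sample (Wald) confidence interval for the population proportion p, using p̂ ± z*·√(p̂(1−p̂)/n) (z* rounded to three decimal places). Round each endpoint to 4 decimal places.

(0.6203, 0.7858)

Sample proportion p̂ = 116/165 = 0.70303.
Standard error of p̂: √(0.208779/165) = √0.001265325 = 0.035571.
z* = 2.326 at the 98% level.
Margin of error: 2.326 × 0.035571 = 0.08274.
CI: 0.70303 ± 0.08274 = (0.6203, 0.7858).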